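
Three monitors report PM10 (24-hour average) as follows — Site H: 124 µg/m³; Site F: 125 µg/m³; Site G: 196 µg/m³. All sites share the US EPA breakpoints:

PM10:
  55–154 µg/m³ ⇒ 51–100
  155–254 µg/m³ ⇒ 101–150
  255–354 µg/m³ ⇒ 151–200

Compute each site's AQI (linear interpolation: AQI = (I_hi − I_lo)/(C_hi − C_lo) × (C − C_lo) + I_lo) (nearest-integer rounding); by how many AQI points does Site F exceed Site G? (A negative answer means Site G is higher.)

Site H: 124 ∈ [55, 154] ↔ index [51, 100].
51 + (124−55)·(100−51)/(154−55) = 51 + 69·49/99 ≈ 85.15, so AQI = 85.
Site F: row 55–154 (AQI 51–100). (100−51)·(125−55)/(154−55) + 51 = 49·70/99 + 51 ≈ 85.65 → 86.
Site G: 196 lies in 155–254, so I_lo=101, I_hi=150, C_lo=155, C_hi=254.
(150−101)/(254−155) × (196−155) + 101 = 49/99 × 41 + 101 ≈ 121.29 → 121.
AQIs: Site H=85, Site F=86, Site G=121. Site F (86) − Site G (121) = -35.

-35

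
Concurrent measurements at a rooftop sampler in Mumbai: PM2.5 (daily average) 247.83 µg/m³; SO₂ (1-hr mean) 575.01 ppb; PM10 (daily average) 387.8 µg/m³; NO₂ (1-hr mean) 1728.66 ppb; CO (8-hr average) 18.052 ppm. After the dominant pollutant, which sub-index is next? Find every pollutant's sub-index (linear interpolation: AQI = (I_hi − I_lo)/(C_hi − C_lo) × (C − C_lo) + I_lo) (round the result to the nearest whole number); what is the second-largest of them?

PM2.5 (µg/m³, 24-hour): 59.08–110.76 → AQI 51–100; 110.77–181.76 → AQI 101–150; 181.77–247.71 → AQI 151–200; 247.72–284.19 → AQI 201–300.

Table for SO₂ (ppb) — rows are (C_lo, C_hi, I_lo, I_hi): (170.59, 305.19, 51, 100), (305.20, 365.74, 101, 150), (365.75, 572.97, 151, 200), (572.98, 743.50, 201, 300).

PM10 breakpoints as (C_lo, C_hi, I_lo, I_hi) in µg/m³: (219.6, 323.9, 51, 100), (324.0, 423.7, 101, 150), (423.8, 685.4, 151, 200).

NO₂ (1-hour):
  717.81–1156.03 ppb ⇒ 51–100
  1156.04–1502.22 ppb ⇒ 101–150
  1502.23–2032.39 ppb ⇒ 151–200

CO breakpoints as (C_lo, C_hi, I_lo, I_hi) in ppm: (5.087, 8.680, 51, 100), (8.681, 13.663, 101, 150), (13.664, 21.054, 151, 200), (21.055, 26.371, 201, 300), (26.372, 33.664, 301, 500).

201

PM2.5 247.83: bracket 247.72–284.19 → index 201–300; slope 99/36.47, offset 0.11.
AQI = 201 + 99/36.47·0.11 ≈ 201.30 ⇒ 201.
SO₂: 575.01 ∈ [572.98, 743.50] ↔ index [201, 300].
201 + (575.01−572.98)·(300−201)/(743.50−572.98) = 201 + 2.03·99/170.52 ≈ 202.18, so AQI = 202.
PM10: 387.8 ∈ [324.0, 423.7] ↔ index [101, 150].
101 + (387.8−324.0)·(150−101)/(423.7−324.0) = 101 + 63.8·49/99.7 ≈ 132.36, so AQI = 132.
NO₂: row 1502.23–2032.39 (AQI 151–200). (200−151)·(1728.66−1502.23)/(2032.39−1502.23) + 151 = 49·226.43/530.16 + 151 ≈ 171.93 → 172.
CO 18.052: bracket 13.664–21.054 → index 151–200; slope 49/7.390, offset 4.388.
AQI = 151 + 49/7.390·4.388 ≈ 180.09 ⇒ 180.
Sub-indices: PM2.5→201, SO₂→202, PM10→132, NO₂→172, CO→180. Ranked high→low: 202, 201, 180, 172, 132. Second-highest sub-index = 201.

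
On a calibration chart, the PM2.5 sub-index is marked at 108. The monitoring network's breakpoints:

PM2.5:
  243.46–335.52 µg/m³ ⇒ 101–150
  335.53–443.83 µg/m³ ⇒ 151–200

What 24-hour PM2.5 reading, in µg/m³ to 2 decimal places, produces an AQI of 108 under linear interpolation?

256.61

AQI 108 lies in the 101–150 band, which corresponds to 243.46–335.52 µg/m³.
C = 243.46 + (108−101)×(335.52−243.46)/(150−101) = 243.46 + 7×92.06/49 ≈ 256.6114 µg/m³ → 256.61 µg/m³ to 2 dp.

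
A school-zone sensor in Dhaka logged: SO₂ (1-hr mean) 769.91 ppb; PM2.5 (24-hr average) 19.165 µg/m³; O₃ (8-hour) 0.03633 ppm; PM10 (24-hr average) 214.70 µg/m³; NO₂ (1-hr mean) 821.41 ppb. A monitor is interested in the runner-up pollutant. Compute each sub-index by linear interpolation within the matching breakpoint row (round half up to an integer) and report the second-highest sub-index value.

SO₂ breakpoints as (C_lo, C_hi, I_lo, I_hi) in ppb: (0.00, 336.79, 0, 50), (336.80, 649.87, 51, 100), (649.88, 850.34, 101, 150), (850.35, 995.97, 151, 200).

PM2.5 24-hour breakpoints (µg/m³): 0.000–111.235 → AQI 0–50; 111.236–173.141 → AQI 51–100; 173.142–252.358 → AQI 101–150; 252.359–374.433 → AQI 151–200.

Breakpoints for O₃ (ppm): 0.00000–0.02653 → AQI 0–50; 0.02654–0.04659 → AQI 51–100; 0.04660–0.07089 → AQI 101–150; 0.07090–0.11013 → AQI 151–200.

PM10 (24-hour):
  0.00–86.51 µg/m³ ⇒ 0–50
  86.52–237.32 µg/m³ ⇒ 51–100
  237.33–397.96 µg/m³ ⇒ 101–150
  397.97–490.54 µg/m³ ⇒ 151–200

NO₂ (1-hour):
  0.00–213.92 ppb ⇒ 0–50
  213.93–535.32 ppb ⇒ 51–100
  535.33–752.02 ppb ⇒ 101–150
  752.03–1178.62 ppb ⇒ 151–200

130

SO₂: 769.91 ∈ [649.88, 850.34] ↔ index [101, 150].
101 + (769.91−649.88)·(150−101)/(850.34−649.88) = 101 + 120.03·49/200.46 ≈ 130.34, so AQI = 130.
PM2.5 19.165: bracket 0.000–111.235 → index 0–50; slope 50/111.235, offset 19.165.
AQI = 0 + 50/111.235·19.165 ≈ 8.61 ⇒ 9.
O₃: row 0.02654–0.04659 (AQI 51–100). (100−51)·(0.03633−0.02654)/(0.04659−0.02654) + 51 = 49·0.00979/0.02005 + 51 ≈ 74.93 → 75.
PM10: row 86.52–237.32 (AQI 51–100). (100−51)·(214.70−86.52)/(237.32−86.52) + 51 = 49·128.18/150.80 + 51 ≈ 92.65 → 93.
NO₂: 821.41 lies in 752.03–1178.62, so I_lo=151, I_hi=200, C_lo=752.03, C_hi=1178.62.
(200−151)/(1178.62−752.03) × (821.41−752.03) + 151 = 49/426.59 × 69.38 + 151 ≈ 158.97 → 159.
Sub-indices: SO₂→130, PM2.5→9, O₃→75, PM10→93, NO₂→159. Ranked high→low: 159, 130, 93, 75, 9. Second-highest sub-index = 130.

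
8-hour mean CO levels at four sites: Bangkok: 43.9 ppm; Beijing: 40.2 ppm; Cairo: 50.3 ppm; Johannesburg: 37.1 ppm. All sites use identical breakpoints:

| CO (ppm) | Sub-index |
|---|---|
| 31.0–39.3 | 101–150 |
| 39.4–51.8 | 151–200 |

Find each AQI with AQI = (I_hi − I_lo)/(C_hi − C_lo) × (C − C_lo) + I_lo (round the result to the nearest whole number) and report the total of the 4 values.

654

Bangkok: 43.9 lies in 39.4–51.8, so I_lo=151, I_hi=200, C_lo=39.4, C_hi=51.8.
(200−151)/(51.8−39.4) × (43.9−39.4) + 151 = 49/12.4 × 4.5 + 151 ≈ 168.78 → 169.
Beijing: row 39.4–51.8 (AQI 151–200). (200−151)·(40.2−39.4)/(51.8−39.4) + 151 = 49·0.8/12.4 + 151 ≈ 154.16 → 154.
Cairo 50.3: bracket 39.4–51.8 → index 151–200; slope 49/12.4, offset 10.9.
AQI = 151 + 49/12.4·10.9 ≈ 194.07 ⇒ 194.
Johannesburg: 37.1 ∈ [31.0, 39.3] ↔ index [101, 150].
101 + (37.1−31.0)·(150−101)/(39.3−31.0) = 101 + 6.1·49/8.3 ≈ 137.01, so AQI = 137.
AQIs: Bangkok=169, Beijing=154, Cairo=194, Johannesburg=137. Sum = 169 + 154 + 194 + 137 = 654.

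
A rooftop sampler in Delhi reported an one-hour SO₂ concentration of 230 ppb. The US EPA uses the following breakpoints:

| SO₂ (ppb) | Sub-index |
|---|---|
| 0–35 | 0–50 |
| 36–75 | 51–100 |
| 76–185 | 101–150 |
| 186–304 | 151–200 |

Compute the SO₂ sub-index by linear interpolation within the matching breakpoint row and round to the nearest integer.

169

SO₂ 230: bracket 186–304 → index 151–200; slope 49/118, offset 44.
AQI = 151 + 49/118·44 ≈ 169.27 ⇒ 169.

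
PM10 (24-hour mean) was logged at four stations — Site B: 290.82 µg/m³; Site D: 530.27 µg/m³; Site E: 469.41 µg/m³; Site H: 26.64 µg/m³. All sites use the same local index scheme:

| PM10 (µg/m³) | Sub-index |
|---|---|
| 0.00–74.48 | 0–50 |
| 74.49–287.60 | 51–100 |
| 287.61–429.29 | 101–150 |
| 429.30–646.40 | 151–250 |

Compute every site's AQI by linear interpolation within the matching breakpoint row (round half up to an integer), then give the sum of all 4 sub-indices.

Site B: 290.82 lies in 287.61–429.29, so I_lo=101, I_hi=150, C_lo=287.61, C_hi=429.29.
(150−101)/(429.29−287.61) × (290.82−287.61) + 101 = 49/141.68 × 3.21 + 101 ≈ 102.11 → 102.
Site D: 530.27 lies in 429.30–646.40, so I_lo=151, I_hi=250, C_lo=429.30, C_hi=646.40.
(250−151)/(646.40−429.30) × (530.27−429.30) + 151 = 99/217.10 × 100.97 + 151 ≈ 197.04 → 197.
Site E: 469.41 ∈ [429.30, 646.40] ↔ index [151, 250].
151 + (469.41−429.30)·(250−151)/(646.40−429.30) = 151 + 40.11·99/217.10 ≈ 169.29, so AQI = 169.
Site H: 26.64 ∈ [0.00, 74.48] ↔ index [0, 50].
0 + (26.64−0.00)·(50−0)/(74.48−0.00) = 0 + 26.64·50/74.48 ≈ 17.88, so AQI = 18.
AQIs: Site B=102, Site D=197, Site E=169, Site H=18. Sum = 102 + 197 + 169 + 18 = 486.

486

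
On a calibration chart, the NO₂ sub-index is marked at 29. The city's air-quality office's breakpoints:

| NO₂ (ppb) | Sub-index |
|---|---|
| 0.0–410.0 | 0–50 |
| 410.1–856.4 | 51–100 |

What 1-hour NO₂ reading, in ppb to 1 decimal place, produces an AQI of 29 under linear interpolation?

AQI 29 lies in the 0–50 band, which corresponds to 0.0–410.0 ppb.
C = 0.0 + (29−0)×(410.0−0.0)/(50−0) = 0.0 + 29×410.0/50 ≈ 237.800 ppb → 237.8 ppb to 1 dp.

237.8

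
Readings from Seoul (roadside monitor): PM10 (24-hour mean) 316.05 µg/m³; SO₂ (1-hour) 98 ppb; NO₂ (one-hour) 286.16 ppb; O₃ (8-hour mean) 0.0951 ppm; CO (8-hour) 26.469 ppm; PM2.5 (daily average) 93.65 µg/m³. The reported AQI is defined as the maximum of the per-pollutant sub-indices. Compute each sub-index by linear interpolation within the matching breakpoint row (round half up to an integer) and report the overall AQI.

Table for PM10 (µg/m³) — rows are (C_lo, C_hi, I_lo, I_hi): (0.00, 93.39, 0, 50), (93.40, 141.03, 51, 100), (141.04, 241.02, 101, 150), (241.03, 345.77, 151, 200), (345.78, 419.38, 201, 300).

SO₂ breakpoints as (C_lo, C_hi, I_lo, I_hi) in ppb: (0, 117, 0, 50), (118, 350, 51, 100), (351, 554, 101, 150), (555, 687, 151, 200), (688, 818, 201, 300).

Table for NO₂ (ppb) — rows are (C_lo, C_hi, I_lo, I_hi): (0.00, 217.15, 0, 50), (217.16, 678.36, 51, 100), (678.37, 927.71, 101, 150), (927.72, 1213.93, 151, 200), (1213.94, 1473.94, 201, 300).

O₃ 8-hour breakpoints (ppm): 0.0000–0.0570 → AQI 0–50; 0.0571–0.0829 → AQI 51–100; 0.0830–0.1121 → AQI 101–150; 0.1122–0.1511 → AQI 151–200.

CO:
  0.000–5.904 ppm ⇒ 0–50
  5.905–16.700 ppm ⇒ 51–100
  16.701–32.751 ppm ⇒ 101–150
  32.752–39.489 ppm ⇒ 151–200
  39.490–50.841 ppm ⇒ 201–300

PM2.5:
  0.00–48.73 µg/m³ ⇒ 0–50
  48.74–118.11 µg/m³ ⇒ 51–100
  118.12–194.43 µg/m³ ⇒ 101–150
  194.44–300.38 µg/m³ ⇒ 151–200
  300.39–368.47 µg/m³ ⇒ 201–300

186

PM10 316.05: bracket 241.03–345.77 → index 151–200; slope 49/104.74, offset 75.02.
AQI = 151 + 49/104.74·75.02 ≈ 186.10 ⇒ 186.
SO₂ 98: bracket 0–117 → index 0–50; slope 50/117, offset 98.
AQI = 0 + 50/117·98 ≈ 41.88 ⇒ 42.
NO₂: 286.16 ∈ [217.16, 678.36] ↔ index [51, 100].
51 + (286.16−217.16)·(100−51)/(678.36−217.16) = 51 + 69.00·49/461.20 ≈ 58.33, so AQI = 58.
O₃: 0.0951 ∈ [0.0830, 0.1121] ↔ index [101, 150].
101 + (0.0951−0.0830)·(150−101)/(0.1121−0.0830) = 101 + 0.0121·49/0.0291 ≈ 121.37, so AQI = 121.
CO: row 16.701–32.751 (AQI 101–150). (150−101)·(26.469−16.701)/(32.751−16.701) + 101 = 49·9.768/16.050 + 101 ≈ 130.82 → 131.
PM2.5: 93.65 ∈ [48.74, 118.11] ↔ index [51, 100].
51 + (93.65−48.74)·(100−51)/(118.11−48.74) = 51 + 44.91·49/69.37 ≈ 82.72, so AQI = 83.
Sub-indices: PM10→186, SO₂→42, NO₂→58, O₃→121, CO→131, PM2.5→83. Overall AQI = max = 186; dominant pollutant is PM10.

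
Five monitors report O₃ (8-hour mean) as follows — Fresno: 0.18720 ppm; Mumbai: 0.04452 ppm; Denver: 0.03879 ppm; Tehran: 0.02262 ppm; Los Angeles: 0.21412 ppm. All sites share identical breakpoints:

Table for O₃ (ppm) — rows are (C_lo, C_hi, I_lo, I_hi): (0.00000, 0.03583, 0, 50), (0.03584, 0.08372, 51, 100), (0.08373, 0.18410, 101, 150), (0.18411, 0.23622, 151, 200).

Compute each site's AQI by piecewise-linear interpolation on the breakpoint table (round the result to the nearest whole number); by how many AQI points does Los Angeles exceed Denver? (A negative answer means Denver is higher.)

125

Fresno 0.18720: bracket 0.18411–0.23622 → index 151–200; slope 49/0.05211, offset 0.00309.
AQI = 151 + 49/0.05211·0.00309 ≈ 153.91 ⇒ 154.
Mumbai: row 0.03584–0.08372 (AQI 51–100). (100−51)·(0.04452−0.03584)/(0.08372−0.03584) + 51 = 49·0.00868/0.04788 + 51 ≈ 59.88 → 60.
Denver: 0.03879 ∈ [0.03584, 0.08372] ↔ index [51, 100].
51 + (0.03879−0.03584)·(100−51)/(0.08372−0.03584) = 51 + 0.00295·49/0.04788 ≈ 54.02, so AQI = 54.
Tehran: row 0.00000–0.03583 (AQI 0–50). (50−0)·(0.02262−0.00000)/(0.03583−0.00000) + 0 = 50·0.02262/0.03583 + 0 ≈ 31.57 → 32.
Los Angeles: 0.21412 lies in 0.18411–0.23622, so I_lo=151, I_hi=200, C_lo=0.18411, C_hi=0.23622.
(200−151)/(0.23622−0.18411) × (0.21412−0.18411) + 151 = 49/0.05211 × 0.03001 + 151 ≈ 179.22 → 179.
AQIs: Fresno=154, Mumbai=60, Denver=54, Tehran=32, Los Angeles=179. Los Angeles (179) − Denver (54) = 125.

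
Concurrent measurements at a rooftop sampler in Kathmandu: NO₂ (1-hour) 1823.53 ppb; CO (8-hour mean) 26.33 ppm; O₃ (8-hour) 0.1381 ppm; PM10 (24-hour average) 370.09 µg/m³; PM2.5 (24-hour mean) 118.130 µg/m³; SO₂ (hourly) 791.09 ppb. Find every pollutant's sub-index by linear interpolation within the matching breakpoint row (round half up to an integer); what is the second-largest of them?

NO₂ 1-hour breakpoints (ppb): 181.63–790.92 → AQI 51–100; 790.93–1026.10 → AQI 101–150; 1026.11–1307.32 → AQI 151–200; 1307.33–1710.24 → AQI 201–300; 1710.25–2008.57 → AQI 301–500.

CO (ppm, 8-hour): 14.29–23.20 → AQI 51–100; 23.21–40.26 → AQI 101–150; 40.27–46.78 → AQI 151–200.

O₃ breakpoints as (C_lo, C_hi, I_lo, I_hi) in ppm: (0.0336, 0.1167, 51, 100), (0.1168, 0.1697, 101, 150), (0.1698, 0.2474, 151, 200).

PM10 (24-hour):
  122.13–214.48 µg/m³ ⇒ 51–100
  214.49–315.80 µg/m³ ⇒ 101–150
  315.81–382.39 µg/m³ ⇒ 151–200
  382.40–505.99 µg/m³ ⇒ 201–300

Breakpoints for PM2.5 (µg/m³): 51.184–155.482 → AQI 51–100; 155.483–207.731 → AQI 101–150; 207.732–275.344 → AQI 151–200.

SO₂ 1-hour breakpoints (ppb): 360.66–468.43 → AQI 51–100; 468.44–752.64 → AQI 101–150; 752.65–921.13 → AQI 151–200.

NO₂: row 1710.25–2008.57 (AQI 301–500). (500−301)·(1823.53−1710.25)/(2008.57−1710.25) + 301 = 199·113.28/298.32 + 301 ≈ 376.57 → 377.
CO: 26.33 ∈ [23.21, 40.26] ↔ index [101, 150].
101 + (26.33−23.21)·(150−101)/(40.26−23.21) = 101 + 3.12·49/17.05 ≈ 109.97, so AQI = 110.
O₃ 0.1381: bracket 0.1168–0.1697 → index 101–150; slope 49/0.0529, offset 0.0213.
AQI = 101 + 49/0.0529·0.0213 ≈ 120.73 ⇒ 121.
PM10: 370.09 ∈ [315.81, 382.39] ↔ index [151, 200].
151 + (370.09−315.81)·(200−151)/(382.39−315.81) = 151 + 54.28·49/66.58 ≈ 190.95, so AQI = 191.
PM2.5 118.130: bracket 51.184–155.482 → index 51–100; slope 49/104.298, offset 66.946.
AQI = 51 + 49/104.298·66.946 ≈ 82.45 ⇒ 82.
SO₂: 791.09 lies in 752.65–921.13, so I_lo=151, I_hi=200, C_lo=752.65, C_hi=921.13.
(200−151)/(921.13−752.65) × (791.09−752.65) + 151 = 49/168.48 × 38.44 + 151 ≈ 162.18 → 162.
Sub-indices: NO₂→377, CO→110, O₃→121, PM10→191, PM2.5→82, SO₂→162. Ranked high→low: 377, 191, 162, 121, 110, 82. Second-highest sub-index = 191.

191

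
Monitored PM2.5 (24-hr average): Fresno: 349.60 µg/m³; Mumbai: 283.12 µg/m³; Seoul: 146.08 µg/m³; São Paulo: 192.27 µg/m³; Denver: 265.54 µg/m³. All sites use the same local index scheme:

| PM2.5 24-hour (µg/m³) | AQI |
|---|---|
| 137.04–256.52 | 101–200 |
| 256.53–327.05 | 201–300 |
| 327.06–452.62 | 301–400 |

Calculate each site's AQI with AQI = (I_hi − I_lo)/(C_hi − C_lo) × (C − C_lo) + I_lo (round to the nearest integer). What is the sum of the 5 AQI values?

Fresno: 349.60 ∈ [327.06, 452.62] ↔ index [301, 400].
301 + (349.60−327.06)·(400−301)/(452.62−327.06) = 301 + 22.54·99/125.56 ≈ 318.77, so AQI = 319.
Mumbai: 283.12 ∈ [256.53, 327.05] ↔ index [201, 300].
201 + (283.12−256.53)·(300−201)/(327.05−256.53) = 201 + 26.59·99/70.52 ≈ 238.33, so AQI = 238.
Seoul 146.08: bracket 137.04–256.52 → index 101–200; slope 99/119.48, offset 9.04.
AQI = 101 + 99/119.48·9.04 ≈ 108.49 ⇒ 108.
São Paulo: 192.27 lies in 137.04–256.52, so I_lo=101, I_hi=200, C_lo=137.04, C_hi=256.52.
(200−101)/(256.52−137.04) × (192.27−137.04) + 101 = 99/119.48 × 55.23 + 101 ≈ 146.76 → 147.
Denver 265.54: bracket 256.53–327.05 → index 201–300; slope 99/70.52, offset 9.01.
AQI = 201 + 99/70.52·9.01 ≈ 213.65 ⇒ 214.
AQIs: Fresno=319, Mumbai=238, Seoul=108, São Paulo=147, Denver=214. Sum = 319 + 238 + 108 + 147 + 214 = 1026.

1026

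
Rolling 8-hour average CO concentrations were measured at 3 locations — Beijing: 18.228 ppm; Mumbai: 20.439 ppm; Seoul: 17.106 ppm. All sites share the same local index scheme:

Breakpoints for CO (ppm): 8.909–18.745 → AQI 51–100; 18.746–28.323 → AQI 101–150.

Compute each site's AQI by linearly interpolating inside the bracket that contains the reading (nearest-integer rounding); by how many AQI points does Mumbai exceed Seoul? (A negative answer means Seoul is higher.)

Beijing 18.228: bracket 8.909–18.745 → index 51–100; slope 49/9.836, offset 9.319.
AQI = 51 + 49/9.836·9.319 ≈ 97.42 ⇒ 97.
Mumbai: 20.439 ∈ [18.746, 28.323] ↔ index [101, 150].
101 + (20.439−18.746)·(150−101)/(28.323−18.746) = 101 + 1.693·49/9.577 ≈ 109.66, so AQI = 110.
Seoul: 17.106 lies in 8.909–18.745, so I_lo=51, I_hi=100, C_lo=8.909, C_hi=18.745.
(100−51)/(18.745−8.909) × (17.106−8.909) + 51 = 49/9.836 × 8.197 + 51 ≈ 91.83 → 92.
AQIs: Beijing=97, Mumbai=110, Seoul=92. Mumbai (110) − Seoul (92) = 18.

18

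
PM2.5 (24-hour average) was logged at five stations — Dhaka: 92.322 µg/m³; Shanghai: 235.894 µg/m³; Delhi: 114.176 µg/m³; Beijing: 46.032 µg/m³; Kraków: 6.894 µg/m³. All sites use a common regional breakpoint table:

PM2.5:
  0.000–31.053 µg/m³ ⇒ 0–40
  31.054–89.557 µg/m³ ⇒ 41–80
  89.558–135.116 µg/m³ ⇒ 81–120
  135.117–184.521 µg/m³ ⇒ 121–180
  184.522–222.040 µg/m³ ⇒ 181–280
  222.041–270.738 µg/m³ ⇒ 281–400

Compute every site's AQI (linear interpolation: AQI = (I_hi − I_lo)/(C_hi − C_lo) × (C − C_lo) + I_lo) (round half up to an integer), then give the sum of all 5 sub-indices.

560

Dhaka: 92.322 ∈ [89.558, 135.116] ↔ index [81, 120].
81 + (92.322−89.558)·(120−81)/(135.116−89.558) = 81 + 2.764·39/45.558 ≈ 83.37, so AQI = 83.
Shanghai: 235.894 ∈ [222.041, 270.738] ↔ index [281, 400].
281 + (235.894−222.041)·(400−281)/(270.738−222.041) = 281 + 13.853·119/48.697 ≈ 314.85, so AQI = 315.
Delhi: row 89.558–135.116 (AQI 81–120). (120−81)·(114.176−89.558)/(135.116−89.558) + 81 = 39·24.618/45.558 + 81 ≈ 102.07 → 102.
Beijing 46.032: bracket 31.054–89.557 → index 41–80; slope 39/58.503, offset 14.978.
AQI = 41 + 39/58.503·14.978 ≈ 50.98 ⇒ 51.
Kraków 6.894: bracket 0.000–31.053 → index 0–40; slope 40/31.053, offset 6.894.
AQI = 0 + 40/31.053·6.894 ≈ 8.88 ⇒ 9.
AQIs: Dhaka=83, Shanghai=315, Delhi=102, Beijing=51, Kraków=9. Sum = 83 + 315 + 102 + 51 + 9 = 560.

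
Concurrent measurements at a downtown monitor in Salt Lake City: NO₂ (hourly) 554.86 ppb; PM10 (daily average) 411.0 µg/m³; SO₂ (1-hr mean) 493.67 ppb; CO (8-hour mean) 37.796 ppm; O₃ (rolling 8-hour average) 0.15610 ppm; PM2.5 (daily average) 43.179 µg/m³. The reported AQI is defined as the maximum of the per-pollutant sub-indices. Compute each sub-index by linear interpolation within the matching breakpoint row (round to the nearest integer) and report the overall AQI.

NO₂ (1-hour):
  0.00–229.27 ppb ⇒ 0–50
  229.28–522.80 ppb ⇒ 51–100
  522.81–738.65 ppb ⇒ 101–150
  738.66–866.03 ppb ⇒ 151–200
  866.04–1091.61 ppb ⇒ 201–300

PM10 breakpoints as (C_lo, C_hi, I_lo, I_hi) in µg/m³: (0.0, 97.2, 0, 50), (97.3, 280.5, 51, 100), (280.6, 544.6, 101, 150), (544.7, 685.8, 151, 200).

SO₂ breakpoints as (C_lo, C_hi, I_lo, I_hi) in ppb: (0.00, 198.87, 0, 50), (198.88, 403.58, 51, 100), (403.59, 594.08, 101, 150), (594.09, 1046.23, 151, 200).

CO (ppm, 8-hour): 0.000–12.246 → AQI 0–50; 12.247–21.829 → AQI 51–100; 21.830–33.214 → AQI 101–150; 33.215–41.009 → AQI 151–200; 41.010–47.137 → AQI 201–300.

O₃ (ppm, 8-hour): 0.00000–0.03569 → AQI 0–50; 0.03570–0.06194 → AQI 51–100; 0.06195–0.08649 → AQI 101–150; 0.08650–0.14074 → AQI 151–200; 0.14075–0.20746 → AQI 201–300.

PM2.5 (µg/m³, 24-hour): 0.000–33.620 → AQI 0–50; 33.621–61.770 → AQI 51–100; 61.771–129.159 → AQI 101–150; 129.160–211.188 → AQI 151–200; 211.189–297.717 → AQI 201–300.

NO₂: 554.86 lies in 522.81–738.65, so I_lo=101, I_hi=150, C_lo=522.81, C_hi=738.65.
(150−101)/(738.65−522.81) × (554.86−522.81) + 101 = 49/215.84 × 32.05 + 101 ≈ 108.28 → 108.
PM10: 411.0 lies in 280.6–544.6, so I_lo=101, I_hi=150, C_lo=280.6, C_hi=544.6.
(150−101)/(544.6−280.6) × (411.0−280.6) + 101 = 49/264.0 × 130.4 + 101 ≈ 125.20 → 125.
SO₂: 493.67 lies in 403.59–594.08, so I_lo=101, I_hi=150, C_lo=403.59, C_hi=594.08.
(150−101)/(594.08−403.59) × (493.67−403.59) + 101 = 49/190.49 × 90.08 + 101 ≈ 124.17 → 124.
CO: 37.796 lies in 33.215–41.009, so I_lo=151, I_hi=200, C_lo=33.215, C_hi=41.009.
(200−151)/(41.009−33.215) × (37.796−33.215) + 151 = 49/7.794 × 4.581 + 151 ≈ 179.80 → 180.
O₃: row 0.14075–0.20746 (AQI 201–300). (300−201)·(0.15610−0.14075)/(0.20746−0.14075) + 201 = 99·0.01535/0.06671 + 201 ≈ 223.78 → 224.
PM2.5: 43.179 ∈ [33.621, 61.770] ↔ index [51, 100].
51 + (43.179−33.621)·(100−51)/(61.770−33.621) = 51 + 9.558·49/28.149 ≈ 67.64, so AQI = 68.
Sub-indices: NO₂→108, PM10→125, SO₂→124, CO→180, O₃→224, PM2.5→68. Overall AQI = max = 224; dominant pollutant is O₃.

224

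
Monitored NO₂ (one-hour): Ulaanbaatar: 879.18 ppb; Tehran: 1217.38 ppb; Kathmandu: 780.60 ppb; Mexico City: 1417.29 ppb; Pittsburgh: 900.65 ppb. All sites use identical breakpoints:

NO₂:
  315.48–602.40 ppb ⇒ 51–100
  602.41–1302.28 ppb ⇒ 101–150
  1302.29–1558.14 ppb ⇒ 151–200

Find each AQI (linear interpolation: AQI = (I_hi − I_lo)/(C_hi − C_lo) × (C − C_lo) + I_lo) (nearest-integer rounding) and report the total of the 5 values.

Ulaanbaatar 879.18: bracket 602.41–1302.28 → index 101–150; slope 49/699.87, offset 276.77.
AQI = 101 + 49/699.87·276.77 ≈ 120.38 ⇒ 120.
Tehran: row 602.41–1302.28 (AQI 101–150). (150−101)·(1217.38−602.41)/(1302.28−602.41) + 101 = 49·614.97/699.87 + 101 ≈ 144.06 → 144.
Kathmandu: 780.60 lies in 602.41–1302.28, so I_lo=101, I_hi=150, C_lo=602.41, C_hi=1302.28.
(150−101)/(1302.28−602.41) × (780.60−602.41) + 101 = 49/699.87 × 178.19 + 101 ≈ 113.48 → 113.
Mexico City 1417.29: bracket 1302.29–1558.14 → index 151–200; slope 49/255.85, offset 115.00.
AQI = 151 + 49/255.85·115.00 ≈ 173.02 ⇒ 173.
Pittsburgh: 900.65 lies in 602.41–1302.28, so I_lo=101, I_hi=150, C_lo=602.41, C_hi=1302.28.
(150−101)/(1302.28−602.41) × (900.65−602.41) + 101 = 49/699.87 × 298.24 + 101 ≈ 121.88 → 122.
AQIs: Ulaanbaatar=120, Tehran=144, Kathmandu=113, Mexico City=173, Pittsburgh=122. Sum = 120 + 144 + 113 + 173 + 122 = 672.

672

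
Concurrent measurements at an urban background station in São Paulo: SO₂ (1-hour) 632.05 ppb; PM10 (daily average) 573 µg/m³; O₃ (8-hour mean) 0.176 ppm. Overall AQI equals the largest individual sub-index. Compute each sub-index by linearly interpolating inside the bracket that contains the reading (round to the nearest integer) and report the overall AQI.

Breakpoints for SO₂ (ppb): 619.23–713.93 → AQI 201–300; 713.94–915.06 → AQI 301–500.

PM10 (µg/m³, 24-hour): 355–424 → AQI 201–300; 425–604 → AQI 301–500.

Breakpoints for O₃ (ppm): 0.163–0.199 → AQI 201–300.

SO₂: 632.05 ∈ [619.23, 713.93] ↔ index [201, 300].
201 + (632.05−619.23)·(300−201)/(713.93−619.23) = 201 + 12.82·99/94.70 ≈ 214.40, so AQI = 214.
PM10: 573 lies in 425–604, so I_lo=301, I_hi=500, C_lo=425, C_hi=604.
(500−301)/(604−425) × (573−425) + 301 = 199/179 × 148 + 301 ≈ 465.54 → 466.
O₃ 0.176: bracket 0.163–0.199 → index 201–300; slope 99/0.036, offset 0.013.
AQI = 201 + 99/0.036·0.013 ≈ 236.75 ⇒ 237.
Sub-indices: SO₂→214, PM10→466, O₃→237. Overall AQI = max = 466; dominant pollutant is PM10.
AQI 466: Hazardous.

466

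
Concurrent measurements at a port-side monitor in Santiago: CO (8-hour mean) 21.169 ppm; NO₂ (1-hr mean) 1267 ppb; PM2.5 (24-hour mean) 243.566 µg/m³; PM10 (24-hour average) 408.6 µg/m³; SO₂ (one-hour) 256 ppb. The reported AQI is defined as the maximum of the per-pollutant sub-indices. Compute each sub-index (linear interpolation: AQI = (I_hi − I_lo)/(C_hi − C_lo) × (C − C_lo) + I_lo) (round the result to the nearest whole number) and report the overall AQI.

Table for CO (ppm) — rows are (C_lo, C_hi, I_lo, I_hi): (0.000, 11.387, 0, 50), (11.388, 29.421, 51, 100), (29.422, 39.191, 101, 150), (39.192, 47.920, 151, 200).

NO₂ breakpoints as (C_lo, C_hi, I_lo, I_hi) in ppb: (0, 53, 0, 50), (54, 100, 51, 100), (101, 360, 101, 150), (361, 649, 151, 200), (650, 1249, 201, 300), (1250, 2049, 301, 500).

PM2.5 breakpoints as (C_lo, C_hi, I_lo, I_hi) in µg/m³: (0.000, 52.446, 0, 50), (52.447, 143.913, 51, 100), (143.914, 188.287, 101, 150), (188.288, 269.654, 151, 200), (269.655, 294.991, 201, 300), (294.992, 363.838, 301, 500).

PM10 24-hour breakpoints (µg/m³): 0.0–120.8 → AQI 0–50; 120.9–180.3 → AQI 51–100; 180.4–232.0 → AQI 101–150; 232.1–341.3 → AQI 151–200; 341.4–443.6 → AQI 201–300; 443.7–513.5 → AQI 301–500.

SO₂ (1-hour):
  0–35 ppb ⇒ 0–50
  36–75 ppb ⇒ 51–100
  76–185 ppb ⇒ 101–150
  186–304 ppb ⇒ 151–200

CO: row 11.388–29.421 (AQI 51–100). (100−51)·(21.169−11.388)/(29.421−11.388) + 51 = 49·9.781/18.033 + 51 ≈ 77.58 → 78.
NO₂: 1267 lies in 1250–2049, so I_lo=301, I_hi=500, C_lo=1250, C_hi=2049.
(500−301)/(2049−1250) × (1267−1250) + 301 = 199/799 × 17 + 301 ≈ 305.23 → 305.
PM2.5: row 188.288–269.654 (AQI 151–200). (200−151)·(243.566−188.288)/(269.654−188.288) + 151 = 49·55.278/81.366 + 151 ≈ 184.29 → 184.
PM10: 408.6 lies in 341.4–443.6, so I_lo=201, I_hi=300, C_lo=341.4, C_hi=443.6.
(300−201)/(443.6−341.4) × (408.6−341.4) + 201 = 99/102.2 × 67.2 + 201 ≈ 266.10 → 266.
SO₂ 256: bracket 186–304 → index 151–200; slope 49/118, offset 70.
AQI = 151 + 49/118·70 ≈ 180.07 ⇒ 180.
Sub-indices: CO→78, NO₂→305, PM2.5→184, PM10→266, SO₂→180. Overall AQI = max = 305; dominant pollutant is NO₂.

305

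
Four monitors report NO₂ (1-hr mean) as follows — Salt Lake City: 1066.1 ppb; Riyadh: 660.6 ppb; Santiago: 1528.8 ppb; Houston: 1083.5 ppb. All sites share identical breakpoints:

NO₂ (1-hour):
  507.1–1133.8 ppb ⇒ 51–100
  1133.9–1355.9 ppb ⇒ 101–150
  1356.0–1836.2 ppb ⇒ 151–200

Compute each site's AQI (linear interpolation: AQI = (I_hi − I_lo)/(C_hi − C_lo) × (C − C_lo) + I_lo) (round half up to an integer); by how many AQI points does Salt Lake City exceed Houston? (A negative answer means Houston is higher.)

Salt Lake City: row 507.1–1133.8 (AQI 51–100). (100−51)·(1066.1−507.1)/(1133.8−507.1) + 51 = 49·559.0/626.7 + 51 ≈ 94.71 → 95.
Riyadh: row 507.1–1133.8 (AQI 51–100). (100−51)·(660.6−507.1)/(1133.8−507.1) + 51 = 49·153.5/626.7 + 51 ≈ 63.00 → 63.
Santiago: 1528.8 lies in 1356.0–1836.2, so I_lo=151, I_hi=200, C_lo=1356.0, C_hi=1836.2.
(200−151)/(1836.2−1356.0) × (1528.8−1356.0) + 151 = 49/480.2 × 172.8 + 151 ≈ 168.63 → 169.
Houston: row 507.1–1133.8 (AQI 51–100). (100−51)·(1083.5−507.1)/(1133.8−507.1) + 51 = 49·576.4/626.7 + 51 ≈ 96.07 → 96.
AQIs: Salt Lake City=95, Riyadh=63, Santiago=169, Houston=96. Salt Lake City (95) − Houston (96) = -1.

-1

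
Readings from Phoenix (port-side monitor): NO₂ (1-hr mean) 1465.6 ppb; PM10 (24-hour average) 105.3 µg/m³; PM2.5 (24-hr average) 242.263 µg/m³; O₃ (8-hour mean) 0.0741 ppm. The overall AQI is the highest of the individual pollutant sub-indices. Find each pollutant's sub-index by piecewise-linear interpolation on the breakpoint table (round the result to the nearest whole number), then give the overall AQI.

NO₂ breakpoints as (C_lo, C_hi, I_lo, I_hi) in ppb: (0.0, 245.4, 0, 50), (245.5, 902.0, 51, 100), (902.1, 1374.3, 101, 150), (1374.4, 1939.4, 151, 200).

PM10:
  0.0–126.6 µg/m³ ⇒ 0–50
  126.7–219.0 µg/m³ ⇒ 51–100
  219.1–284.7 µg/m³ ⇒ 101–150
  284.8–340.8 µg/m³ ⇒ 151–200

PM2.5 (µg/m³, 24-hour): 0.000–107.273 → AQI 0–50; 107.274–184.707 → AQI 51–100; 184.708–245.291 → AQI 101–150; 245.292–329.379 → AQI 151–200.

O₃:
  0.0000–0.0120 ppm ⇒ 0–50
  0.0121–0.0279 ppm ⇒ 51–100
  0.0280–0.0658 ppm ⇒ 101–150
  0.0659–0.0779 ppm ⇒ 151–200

NO₂: 1465.6 lies in 1374.4–1939.4, so I_lo=151, I_hi=200, C_lo=1374.4, C_hi=1939.4.
(200−151)/(1939.4−1374.4) × (1465.6−1374.4) + 151 = 49/565.0 × 91.2 + 151 ≈ 158.91 → 159.
PM10: 105.3 lies in 0.0–126.6, so I_lo=0, I_hi=50, C_lo=0.0, C_hi=126.6.
(50−0)/(126.6−0.0) × (105.3−0.0) + 0 = 50/126.6 × 105.3 + 0 ≈ 41.59 → 42.
PM2.5: row 184.708–245.291 (AQI 101–150). (150−101)·(242.263−184.708)/(245.291−184.708) + 101 = 49·57.555/60.583 + 101 ≈ 147.55 → 148.
O₃ 0.0741: bracket 0.0659–0.0779 → index 151–200; slope 49/0.0120, offset 0.0082.
AQI = 151 + 49/0.0120·0.0082 ≈ 184.48 ⇒ 184.
Sub-indices: NO₂→159, PM10→42, PM2.5→148, O₃→184. Overall AQI = max = 184; dominant pollutant is O₃.

184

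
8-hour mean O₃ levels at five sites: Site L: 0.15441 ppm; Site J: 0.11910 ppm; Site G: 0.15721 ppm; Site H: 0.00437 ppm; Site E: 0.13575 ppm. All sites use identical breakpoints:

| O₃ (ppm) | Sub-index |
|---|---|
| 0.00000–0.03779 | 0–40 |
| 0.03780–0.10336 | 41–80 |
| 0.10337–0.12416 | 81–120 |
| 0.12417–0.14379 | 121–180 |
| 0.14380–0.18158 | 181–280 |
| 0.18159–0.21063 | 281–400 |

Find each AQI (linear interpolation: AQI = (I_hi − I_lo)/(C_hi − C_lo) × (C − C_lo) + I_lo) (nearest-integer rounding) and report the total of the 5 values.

Site L 0.15441: bracket 0.14380–0.18158 → index 181–280; slope 99/0.03778, offset 0.01061.
AQI = 181 + 99/0.03778·0.01061 ≈ 208.80 ⇒ 209.
Site J 0.11910: bracket 0.10337–0.12416 → index 81–120; slope 39/0.02079, offset 0.01573.
AQI = 81 + 39/0.02079·0.01573 ≈ 110.51 ⇒ 111.
Site G: 0.15721 ∈ [0.14380, 0.18158] ↔ index [181, 280].
181 + (0.15721−0.14380)·(280−181)/(0.18158−0.14380) = 181 + 0.01341·99/0.03778 ≈ 216.14, so AQI = 216.
Site H 0.00437: bracket 0.00000–0.03779 → index 0–40; slope 40/0.03779, offset 0.00437.
AQI = 0 + 40/0.03779·0.00437 ≈ 4.63 ⇒ 5.
Site E: row 0.12417–0.14379 (AQI 121–180). (180−121)·(0.13575−0.12417)/(0.14379−0.12417) + 121 = 59·0.01158/0.01962 + 121 ≈ 155.82 → 156.
AQIs: Site L=209, Site J=111, Site G=216, Site H=5, Site E=156. Sum = 209 + 111 + 216 + 5 + 156 = 697.

697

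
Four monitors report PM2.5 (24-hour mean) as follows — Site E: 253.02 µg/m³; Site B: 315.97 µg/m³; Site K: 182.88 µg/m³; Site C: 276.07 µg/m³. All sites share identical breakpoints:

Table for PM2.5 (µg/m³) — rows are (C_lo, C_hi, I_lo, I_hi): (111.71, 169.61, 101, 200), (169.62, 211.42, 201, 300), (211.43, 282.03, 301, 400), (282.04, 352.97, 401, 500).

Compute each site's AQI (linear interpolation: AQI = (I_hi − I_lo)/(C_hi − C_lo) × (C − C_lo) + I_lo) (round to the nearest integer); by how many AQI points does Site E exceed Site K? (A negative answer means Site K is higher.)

Site E 253.02: bracket 211.43–282.03 → index 301–400; slope 99/70.60, offset 41.59.
AQI = 301 + 99/70.60·41.59 ≈ 359.32 ⇒ 359.
Site B: 315.97 ∈ [282.04, 352.97] ↔ index [401, 500].
401 + (315.97−282.04)·(500−401)/(352.97−282.04) = 401 + 33.93·99/70.93 ≈ 448.36, so AQI = 448.
Site K: row 169.62–211.42 (AQI 201–300). (300−201)·(182.88−169.62)/(211.42−169.62) + 201 = 99·13.26/41.80 + 201 ≈ 232.41 → 232.
Site C: row 211.43–282.03 (AQI 301–400). (400−301)·(276.07−211.43)/(282.03−211.43) + 301 = 99·64.64/70.60 + 301 ≈ 391.64 → 392.
AQIs: Site E=359, Site B=448, Site K=232, Site C=392. Site E (359) − Site K (232) = 127.

127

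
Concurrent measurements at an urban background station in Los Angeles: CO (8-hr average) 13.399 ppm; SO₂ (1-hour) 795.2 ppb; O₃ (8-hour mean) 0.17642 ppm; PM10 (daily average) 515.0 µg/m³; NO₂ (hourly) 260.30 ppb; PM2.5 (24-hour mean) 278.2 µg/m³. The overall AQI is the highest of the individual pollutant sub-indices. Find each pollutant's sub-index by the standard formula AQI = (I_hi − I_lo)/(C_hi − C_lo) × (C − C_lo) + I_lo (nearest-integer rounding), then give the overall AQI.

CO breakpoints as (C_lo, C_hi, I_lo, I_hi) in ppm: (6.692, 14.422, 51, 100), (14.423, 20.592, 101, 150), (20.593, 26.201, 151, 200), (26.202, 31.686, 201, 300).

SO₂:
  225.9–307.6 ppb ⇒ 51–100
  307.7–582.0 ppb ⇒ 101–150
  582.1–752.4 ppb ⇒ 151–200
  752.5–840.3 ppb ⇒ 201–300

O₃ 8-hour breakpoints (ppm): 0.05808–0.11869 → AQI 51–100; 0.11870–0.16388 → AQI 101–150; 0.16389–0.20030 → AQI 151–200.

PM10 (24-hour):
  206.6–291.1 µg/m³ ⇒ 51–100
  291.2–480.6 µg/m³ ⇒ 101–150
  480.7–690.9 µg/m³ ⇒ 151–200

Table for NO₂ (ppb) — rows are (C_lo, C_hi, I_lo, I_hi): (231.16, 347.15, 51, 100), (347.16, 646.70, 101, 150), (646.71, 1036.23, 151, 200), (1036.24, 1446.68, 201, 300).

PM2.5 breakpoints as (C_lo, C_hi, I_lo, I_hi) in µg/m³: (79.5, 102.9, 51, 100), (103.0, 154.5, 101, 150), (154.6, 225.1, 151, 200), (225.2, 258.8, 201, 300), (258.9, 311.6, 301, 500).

374

CO: 13.399 lies in 6.692–14.422, so I_lo=51, I_hi=100, C_lo=6.692, C_hi=14.422.
(100−51)/(14.422−6.692) × (13.399−6.692) + 51 = 49/7.730 × 6.707 + 51 ≈ 93.52 → 94.
SO₂: 795.2 lies in 752.5–840.3, so I_lo=201, I_hi=300, C_lo=752.5, C_hi=840.3.
(300−201)/(840.3−752.5) × (795.2−752.5) + 201 = 99/87.8 × 42.7 + 201 ≈ 249.15 → 249.
O₃: row 0.16389–0.20030 (AQI 151–200). (200−151)·(0.17642−0.16389)/(0.20030−0.16389) + 151 = 49·0.01253/0.03641 + 151 ≈ 167.86 → 168.
PM10: 515.0 lies in 480.7–690.9, so I_lo=151, I_hi=200, C_lo=480.7, C_hi=690.9.
(200−151)/(690.9−480.7) × (515.0−480.7) + 151 = 49/210.2 × 34.3 + 151 ≈ 159.00 → 159.
NO₂: 260.30 ∈ [231.16, 347.15] ↔ index [51, 100].
51 + (260.30−231.16)·(100−51)/(347.15−231.16) = 51 + 29.14·49/115.99 ≈ 63.31, so AQI = 63.
PM2.5: 278.2 ∈ [258.9, 311.6] ↔ index [301, 500].
301 + (278.2−258.9)·(500−301)/(311.6−258.9) = 301 + 19.3·199/52.7 ≈ 373.88, so AQI = 374.
Sub-indices: CO→94, SO₂→249, O₃→168, PM10→159, NO₂→63, PM2.5→374. Overall AQI = max = 374; dominant pollutant is PM2.5.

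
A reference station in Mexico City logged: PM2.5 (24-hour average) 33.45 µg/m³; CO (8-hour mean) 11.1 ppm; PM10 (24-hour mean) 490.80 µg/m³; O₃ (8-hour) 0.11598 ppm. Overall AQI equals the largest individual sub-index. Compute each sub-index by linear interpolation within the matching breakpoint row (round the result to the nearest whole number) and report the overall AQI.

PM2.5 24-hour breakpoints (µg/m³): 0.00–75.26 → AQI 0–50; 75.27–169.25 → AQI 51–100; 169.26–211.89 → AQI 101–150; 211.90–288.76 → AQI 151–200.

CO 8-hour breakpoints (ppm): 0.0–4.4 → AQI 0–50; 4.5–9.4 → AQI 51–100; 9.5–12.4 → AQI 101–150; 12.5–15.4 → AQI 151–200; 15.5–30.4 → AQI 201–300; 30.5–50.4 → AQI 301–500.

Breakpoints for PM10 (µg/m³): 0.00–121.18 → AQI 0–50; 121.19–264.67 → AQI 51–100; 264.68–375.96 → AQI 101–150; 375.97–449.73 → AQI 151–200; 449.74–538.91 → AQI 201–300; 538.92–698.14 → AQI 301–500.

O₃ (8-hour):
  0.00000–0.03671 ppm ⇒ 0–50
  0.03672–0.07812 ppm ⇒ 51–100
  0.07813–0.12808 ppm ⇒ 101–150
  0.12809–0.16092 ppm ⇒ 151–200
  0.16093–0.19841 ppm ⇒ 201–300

247

PM2.5 33.45: bracket 0.00–75.26 → index 0–50; slope 50/75.26, offset 33.45.
AQI = 0 + 50/75.26·33.45 ≈ 22.22 ⇒ 22.
CO: row 9.5–12.4 (AQI 101–150). (150−101)·(11.1−9.5)/(12.4−9.5) + 101 = 49·1.6/2.9 + 101 ≈ 128.03 → 128.
PM10: 490.80 lies in 449.74–538.91, so I_lo=201, I_hi=300, C_lo=449.74, C_hi=538.91.
(300−201)/(538.91−449.74) × (490.80−449.74) + 201 = 99/89.17 × 41.06 + 201 ≈ 246.59 → 247.
O₃ 0.11598: bracket 0.07813–0.12808 → index 101–150; slope 49/0.04995, offset 0.03785.
AQI = 101 + 49/0.04995·0.03785 ≈ 138.13 ⇒ 138.
Sub-indices: PM2.5→22, CO→128, PM10→247, O₃→138. Overall AQI = max = 247; dominant pollutant is PM10.
AQI 247: Very Unhealthy.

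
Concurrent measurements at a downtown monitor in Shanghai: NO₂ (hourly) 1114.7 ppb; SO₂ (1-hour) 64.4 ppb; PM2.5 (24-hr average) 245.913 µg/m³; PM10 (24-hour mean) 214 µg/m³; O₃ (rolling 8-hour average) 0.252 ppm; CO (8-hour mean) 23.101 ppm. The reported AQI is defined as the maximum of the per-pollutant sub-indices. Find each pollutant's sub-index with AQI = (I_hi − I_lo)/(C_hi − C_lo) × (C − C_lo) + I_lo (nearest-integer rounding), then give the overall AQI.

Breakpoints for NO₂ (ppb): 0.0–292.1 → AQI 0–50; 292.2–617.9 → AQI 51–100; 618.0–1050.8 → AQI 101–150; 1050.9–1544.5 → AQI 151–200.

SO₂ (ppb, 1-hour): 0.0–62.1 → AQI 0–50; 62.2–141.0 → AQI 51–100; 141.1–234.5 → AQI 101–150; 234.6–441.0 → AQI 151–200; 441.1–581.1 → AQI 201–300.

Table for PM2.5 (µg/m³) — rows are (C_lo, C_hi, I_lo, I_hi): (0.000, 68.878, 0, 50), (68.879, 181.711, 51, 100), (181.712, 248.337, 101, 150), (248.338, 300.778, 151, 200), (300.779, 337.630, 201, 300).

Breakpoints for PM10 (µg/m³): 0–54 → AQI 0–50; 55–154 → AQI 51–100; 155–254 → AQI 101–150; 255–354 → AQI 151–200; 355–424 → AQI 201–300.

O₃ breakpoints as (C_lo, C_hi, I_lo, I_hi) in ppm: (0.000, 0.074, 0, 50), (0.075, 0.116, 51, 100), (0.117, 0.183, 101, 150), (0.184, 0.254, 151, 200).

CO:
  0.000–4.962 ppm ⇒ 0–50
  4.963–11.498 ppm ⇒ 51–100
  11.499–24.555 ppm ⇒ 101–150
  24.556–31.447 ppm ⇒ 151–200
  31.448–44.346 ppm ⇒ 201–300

NO₂: 1114.7 lies in 1050.9–1544.5, so I_lo=151, I_hi=200, C_lo=1050.9, C_hi=1544.5.
(200−151)/(1544.5−1050.9) × (1114.7−1050.9) + 151 = 49/493.6 × 63.8 + 151 ≈ 157.33 → 157.
SO₂: 64.4 ∈ [62.2, 141.0] ↔ index [51, 100].
51 + (64.4−62.2)·(100−51)/(141.0−62.2) = 51 + 2.2·49/78.8 ≈ 52.37, so AQI = 52.
PM2.5 245.913: bracket 181.712–248.337 → index 101–150; slope 49/66.625, offset 64.201.
AQI = 101 + 49/66.625·64.201 ≈ 148.22 ⇒ 148.
PM10 214: bracket 155–254 → index 101–150; slope 49/99, offset 59.
AQI = 101 + 49/99·59 ≈ 130.20 ⇒ 130.
O₃ 0.252: bracket 0.184–0.254 → index 151–200; slope 49/0.070, offset 0.068.
AQI = 151 + 49/0.070·0.068 ≈ 198.60 ⇒ 199.
CO 23.101: bracket 11.499–24.555 → index 101–150; slope 49/13.056, offset 11.602.
AQI = 101 + 49/13.056·11.602 ≈ 144.54 ⇒ 145.
Sub-indices: NO₂→157, SO₂→52, PM2.5→148, PM10→130, O₃→199, CO→145. Overall AQI = max = 199; dominant pollutant is O₃.

199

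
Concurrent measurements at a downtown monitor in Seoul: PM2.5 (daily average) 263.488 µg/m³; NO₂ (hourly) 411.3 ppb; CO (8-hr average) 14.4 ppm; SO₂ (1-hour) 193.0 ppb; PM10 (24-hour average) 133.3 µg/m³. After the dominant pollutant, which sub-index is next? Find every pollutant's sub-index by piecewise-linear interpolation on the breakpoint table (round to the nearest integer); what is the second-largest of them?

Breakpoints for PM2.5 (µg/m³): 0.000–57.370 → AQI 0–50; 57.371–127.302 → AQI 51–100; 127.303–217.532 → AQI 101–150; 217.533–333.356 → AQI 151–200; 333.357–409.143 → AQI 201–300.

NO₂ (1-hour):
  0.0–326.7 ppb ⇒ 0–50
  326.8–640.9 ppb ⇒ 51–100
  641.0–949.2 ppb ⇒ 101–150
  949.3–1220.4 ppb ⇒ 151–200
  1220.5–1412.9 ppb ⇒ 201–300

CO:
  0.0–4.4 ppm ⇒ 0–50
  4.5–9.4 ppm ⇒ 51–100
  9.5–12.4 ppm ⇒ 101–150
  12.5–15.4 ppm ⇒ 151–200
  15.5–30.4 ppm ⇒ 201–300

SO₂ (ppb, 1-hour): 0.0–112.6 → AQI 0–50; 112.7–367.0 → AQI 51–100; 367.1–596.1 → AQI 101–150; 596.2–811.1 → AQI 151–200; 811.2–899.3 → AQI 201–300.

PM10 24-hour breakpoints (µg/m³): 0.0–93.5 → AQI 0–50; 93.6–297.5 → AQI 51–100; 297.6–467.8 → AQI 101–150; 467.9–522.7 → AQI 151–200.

170

PM2.5: 263.488 ∈ [217.533, 333.356] ↔ index [151, 200].
151 + (263.488−217.533)·(200−151)/(333.356−217.533) = 151 + 45.955·49/115.823 ≈ 170.44, so AQI = 170.
NO₂: row 326.8–640.9 (AQI 51–100). (100−51)·(411.3−326.8)/(640.9−326.8) + 51 = 49·84.5/314.1 + 51 ≈ 64.18 → 64.
CO: row 12.5–15.4 (AQI 151–200). (200−151)·(14.4−12.5)/(15.4−12.5) + 151 = 49·1.9/2.9 + 151 ≈ 183.10 → 183.
SO₂: 193.0 lies in 112.7–367.0, so I_lo=51, I_hi=100, C_lo=112.7, C_hi=367.0.
(100−51)/(367.0−112.7) × (193.0−112.7) + 51 = 49/254.3 × 80.3 + 51 ≈ 66.47 → 66.
PM10: row 93.6–297.5 (AQI 51–100). (100−51)·(133.3−93.6)/(297.5−93.6) + 51 = 49·39.7/203.9 + 51 ≈ 60.54 → 61.
Sub-indices: PM2.5→170, NO₂→64, CO→183, SO₂→66, PM10→61. Ranked high→low: 183, 170, 66, 64, 61. Second-highest sub-index = 170.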